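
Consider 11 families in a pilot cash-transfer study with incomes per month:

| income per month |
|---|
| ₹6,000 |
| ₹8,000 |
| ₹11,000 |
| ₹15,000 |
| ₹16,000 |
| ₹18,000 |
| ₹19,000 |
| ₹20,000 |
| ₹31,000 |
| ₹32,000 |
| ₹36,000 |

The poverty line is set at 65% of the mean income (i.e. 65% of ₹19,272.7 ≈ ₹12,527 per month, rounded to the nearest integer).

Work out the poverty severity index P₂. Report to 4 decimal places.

0.0379

Below z: ₹6,000, ₹8,000, ₹11,000 (q = 3 of N = 11).
Shortfall ratios: (12527−6000)/12527 = 0.5210; (12527−8000)/12527 = 0.3614; (12527−11000)/12527 = 0.1219.
Squared: 0.2715; 0.1306; 0.0149.
Sum = 0.416931; P₂ = 0.416931 / 11 = 0.0379.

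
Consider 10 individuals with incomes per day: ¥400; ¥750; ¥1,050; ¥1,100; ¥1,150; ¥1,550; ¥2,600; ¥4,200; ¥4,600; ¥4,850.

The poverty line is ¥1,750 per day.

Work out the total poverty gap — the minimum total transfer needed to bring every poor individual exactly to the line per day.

¥4,500

Below z: ¥400, ¥750, ¥1,050, ¥1,100, ¥1,150, ¥1,550 (q = 6 of N = 10).
Individual gaps: 1750−400 = 1350; 1750−750 = 1000; 1750−1050 = 700; 1750−1100 = 650; 1750−1150 = 600; 1750−1550 = 200.
Aggregate gap = ¥4,500.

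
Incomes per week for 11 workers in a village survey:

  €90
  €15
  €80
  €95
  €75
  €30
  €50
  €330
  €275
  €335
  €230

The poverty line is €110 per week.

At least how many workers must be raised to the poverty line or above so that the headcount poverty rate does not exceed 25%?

5

7 of the 11 workers are poor, so H = 7/11 = 0.636.
A headcount ratio of at most 25% allows at most ⌊0.25 × 11⌋ = 2 poor workers.
So at least 7 − 2 = 5 must be lifted.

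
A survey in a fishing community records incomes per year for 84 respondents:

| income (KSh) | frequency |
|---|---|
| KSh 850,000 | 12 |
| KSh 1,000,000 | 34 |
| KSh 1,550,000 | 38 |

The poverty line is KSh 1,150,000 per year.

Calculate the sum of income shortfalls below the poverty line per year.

Poor units: 12×KSh 850,000, 34×KSh 1,000,000 (q = 46 of N = 84).
Individual gaps: 12×(1150000−850000) = 3600000; 34×(1150000−1000000) = 5100000.
Aggregate gap = KSh 8,700,000.

KSh 8,700,000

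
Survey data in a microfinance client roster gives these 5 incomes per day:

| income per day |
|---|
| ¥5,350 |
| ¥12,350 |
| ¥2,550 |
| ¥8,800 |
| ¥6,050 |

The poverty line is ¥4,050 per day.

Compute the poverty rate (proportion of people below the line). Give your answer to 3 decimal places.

1 of the 5 people have income below ¥4,050.
H = 1/5 = 0.200.

0.200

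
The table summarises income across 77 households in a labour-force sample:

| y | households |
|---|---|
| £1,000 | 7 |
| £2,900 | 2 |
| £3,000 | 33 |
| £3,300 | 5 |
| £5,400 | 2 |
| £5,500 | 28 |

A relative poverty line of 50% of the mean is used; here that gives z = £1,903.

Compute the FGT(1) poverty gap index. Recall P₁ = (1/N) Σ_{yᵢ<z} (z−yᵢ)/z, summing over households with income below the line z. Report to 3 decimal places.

Incomes under z: 7×£1,000 (q = 7 of N = 77).
Shortfall ratios: (1903−1000)/1903 = 0.4745 (×7).
Sum of shortfalls = 3.321597; P₁ averages over all N: 3.321597 / 77 = 0.043.

0.043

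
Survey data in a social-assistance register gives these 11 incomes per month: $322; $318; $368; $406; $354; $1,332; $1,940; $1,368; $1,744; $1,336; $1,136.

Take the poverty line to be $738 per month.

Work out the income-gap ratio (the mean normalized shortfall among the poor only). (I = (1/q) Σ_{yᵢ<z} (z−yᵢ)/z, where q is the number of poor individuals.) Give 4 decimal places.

0.5209

Incomes under z: $318, $322, $354, $368, $406 (q = 5 of N = 11).
Relative gaps: 0.5691, 0.5637, 0.5203, 0.5014, 0.4499; sum = 2.604336.
The income-gap ratio divides by q (the poor only): 2.604336 / 5 = 0.5209.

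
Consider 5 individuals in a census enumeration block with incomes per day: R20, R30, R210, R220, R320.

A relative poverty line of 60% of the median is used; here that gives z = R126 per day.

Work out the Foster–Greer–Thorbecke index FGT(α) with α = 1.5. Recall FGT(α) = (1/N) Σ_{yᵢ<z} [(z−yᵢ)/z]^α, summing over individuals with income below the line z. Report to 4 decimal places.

Below the line: R20, R30 (q = 2 of N = 5).
Gap ratios (z−y)/z: (126−20)/126 = 0.8413; (126−30)/126 = 0.7619.
Raised to α = 1.5: 0.77162; 0.66504.
Sum = 1.436664; FGT(1.5) = 1.436664 / 5 = 0.2873.

0.2873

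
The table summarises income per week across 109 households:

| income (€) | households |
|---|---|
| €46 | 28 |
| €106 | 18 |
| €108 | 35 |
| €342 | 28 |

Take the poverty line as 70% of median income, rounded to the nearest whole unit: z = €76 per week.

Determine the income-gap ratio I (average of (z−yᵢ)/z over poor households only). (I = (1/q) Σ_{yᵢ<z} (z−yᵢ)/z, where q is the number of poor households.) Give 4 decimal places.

Poor units: 28×€46 (q = 28 of N = 109).
Shortfall ratios (z−y)/z: 0.3947 (×28); sum = 11.052632.
The income-gap ratio divides by q (the poor only): 11.052632 / 28 = 0.3947.

0.3947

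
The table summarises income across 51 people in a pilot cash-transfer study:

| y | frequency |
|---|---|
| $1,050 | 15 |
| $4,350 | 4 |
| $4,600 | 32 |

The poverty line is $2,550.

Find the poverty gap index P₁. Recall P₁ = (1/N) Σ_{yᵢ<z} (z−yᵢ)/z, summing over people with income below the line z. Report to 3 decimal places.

Incomes under z: 15×$1,050 (q = 15 of N = 51).
Relative gaps: (2550−1050)/2550 = 0.5882 (×15).
Sum of shortfalls = 8.823529; P₁ averages over all N: 8.823529 / 51 = 0.173.

0.173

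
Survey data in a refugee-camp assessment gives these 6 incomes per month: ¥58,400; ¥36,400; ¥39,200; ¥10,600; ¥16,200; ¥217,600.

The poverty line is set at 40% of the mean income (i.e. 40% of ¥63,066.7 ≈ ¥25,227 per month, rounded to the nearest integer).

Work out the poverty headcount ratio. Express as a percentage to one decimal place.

2 of the 6 households have income below ¥25,227.
H = 2/6 = 33.3%.

33.3%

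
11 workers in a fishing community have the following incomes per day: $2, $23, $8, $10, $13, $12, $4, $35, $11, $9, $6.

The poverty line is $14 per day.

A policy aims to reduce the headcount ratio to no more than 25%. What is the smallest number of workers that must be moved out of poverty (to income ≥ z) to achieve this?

7

Currently q = 9 of N = 11 are below the line (H = 0.818).
A headcount ratio of at most 25% allows at most ⌊0.25 × 11⌋ = 2 poor workers.
So at least 9 − 2 = 7 must be lifted.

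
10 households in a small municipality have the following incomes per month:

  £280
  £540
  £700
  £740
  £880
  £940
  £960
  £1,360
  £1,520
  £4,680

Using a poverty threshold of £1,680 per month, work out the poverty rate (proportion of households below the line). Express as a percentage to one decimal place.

90.0%

9 of the 10 households have income below £1,680.
H = 9/10 = 90.0%.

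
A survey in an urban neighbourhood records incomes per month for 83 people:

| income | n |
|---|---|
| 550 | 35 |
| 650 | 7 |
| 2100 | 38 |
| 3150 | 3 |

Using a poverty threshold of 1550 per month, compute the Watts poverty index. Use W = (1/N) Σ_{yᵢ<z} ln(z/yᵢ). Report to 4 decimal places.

Below the line: 35×550, 7×650 (q = 42 of N = 83).
ln(z/y) terms: ln(1550/550) = 1.0361 (×35); ln(1550/650) = 0.8690 (×7).
W = 42.346483 / 83 = 0.5102.

0.5102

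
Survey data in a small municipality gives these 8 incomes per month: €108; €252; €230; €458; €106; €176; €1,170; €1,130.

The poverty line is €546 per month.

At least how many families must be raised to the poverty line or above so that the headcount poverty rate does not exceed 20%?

6 of the 8 families are poor, so H = 6/8 = 0.750.
A headcount ratio of at most 20% allows at most ⌊0.20 × 8⌋ = 1 poor families.
So at least 6 − 1 = 5 must be lifted.

5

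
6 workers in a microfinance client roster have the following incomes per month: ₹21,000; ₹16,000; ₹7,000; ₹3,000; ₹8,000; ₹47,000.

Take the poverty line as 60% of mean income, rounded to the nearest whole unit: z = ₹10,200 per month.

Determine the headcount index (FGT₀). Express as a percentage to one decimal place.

50.0%

3 of the 6 workers have income below ₹10,200.
H = 3/6 = 50.0%.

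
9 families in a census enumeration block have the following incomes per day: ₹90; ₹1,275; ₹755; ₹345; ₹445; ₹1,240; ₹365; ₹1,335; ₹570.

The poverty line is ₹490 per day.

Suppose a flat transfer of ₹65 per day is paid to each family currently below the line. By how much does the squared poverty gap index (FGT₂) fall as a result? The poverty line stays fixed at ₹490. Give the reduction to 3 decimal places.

0.035

Before: below the line — ₹90, ₹345, ₹365, ₹445; squared poverty gap index (FGT₂) = 0.09194.
After the ₹65 transfer: below the line — ₹155, ₹410, ₹430; squared poverty gap index (FGT₂) = 0.05656.
Reduction = 0.09194 − 0.05656 = 0.035.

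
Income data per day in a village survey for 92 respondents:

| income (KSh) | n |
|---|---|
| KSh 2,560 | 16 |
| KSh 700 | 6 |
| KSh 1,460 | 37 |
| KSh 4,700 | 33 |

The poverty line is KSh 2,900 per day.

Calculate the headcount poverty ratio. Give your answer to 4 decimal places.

0.6413

59 of the 92 respondents have income below KSh 2,900.
H = 59/92 = 0.6413.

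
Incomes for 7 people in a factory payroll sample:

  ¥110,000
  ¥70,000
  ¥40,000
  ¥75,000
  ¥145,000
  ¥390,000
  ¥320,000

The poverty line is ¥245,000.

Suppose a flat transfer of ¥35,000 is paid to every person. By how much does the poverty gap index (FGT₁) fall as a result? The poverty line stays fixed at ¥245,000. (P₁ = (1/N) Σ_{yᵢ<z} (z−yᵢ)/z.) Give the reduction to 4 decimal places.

Before: below the line — ¥40,000, ¥70,000, ¥75,000, ¥110,000, ¥145,000; poverty gap index (FGT₁) = 0.457726.
After the ¥35,000 transfer: below the line — ¥75,000, ¥105,000, ¥110,000, ¥145,000, ¥180,000; poverty gap index (FGT₁) = 0.355685.
Reduction = 0.457726 − 0.355685 = 0.1020.

0.1020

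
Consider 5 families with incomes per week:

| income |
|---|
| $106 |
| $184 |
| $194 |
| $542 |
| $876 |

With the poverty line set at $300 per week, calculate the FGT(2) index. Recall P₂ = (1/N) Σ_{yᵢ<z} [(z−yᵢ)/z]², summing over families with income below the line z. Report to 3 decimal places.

0.139

Below the line: $106, $184, $194 (q = 3 of N = 5).
Gap ratios (z−y)/z: (300−106)/300 = 0.6467; (300−184)/300 = 0.3867; (300−194)/300 = 0.3533.
Squared: 0.4182; 0.1495; 0.1248.
Sum = 0.692533; P₂ = 0.692533 / 5 = 0.139.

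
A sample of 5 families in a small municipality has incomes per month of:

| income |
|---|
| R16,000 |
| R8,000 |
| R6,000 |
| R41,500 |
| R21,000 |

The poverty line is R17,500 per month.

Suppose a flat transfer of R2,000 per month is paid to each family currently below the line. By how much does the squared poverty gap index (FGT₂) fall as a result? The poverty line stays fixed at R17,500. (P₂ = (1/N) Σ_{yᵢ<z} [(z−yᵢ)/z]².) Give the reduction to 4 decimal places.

Before: below the line — R6,000, R8,000, R16,000; squared poverty gap index (FGT₂) = 0.146776.
After the R2,000 transfer: below the line — R8,000, R10,000; squared poverty gap index (FGT₂) = 0.095673.
Reduction = 0.146776 − 0.095673 = 0.0511.

0.0511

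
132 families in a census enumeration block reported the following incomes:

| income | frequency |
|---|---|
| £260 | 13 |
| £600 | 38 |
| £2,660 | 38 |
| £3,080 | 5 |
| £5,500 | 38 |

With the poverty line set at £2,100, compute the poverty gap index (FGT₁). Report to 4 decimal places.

Below z: 13×£260, 38×£600 (q = 51 of N = 132).
Relative gaps: (2100−260)/2100 = 0.8762 (×13); (2100−600)/2100 = 0.7143 (×38).
Sum of shortfalls = 38.533333; P₁ averages over all N: 38.533333 / 132 = 0.2919.

0.2919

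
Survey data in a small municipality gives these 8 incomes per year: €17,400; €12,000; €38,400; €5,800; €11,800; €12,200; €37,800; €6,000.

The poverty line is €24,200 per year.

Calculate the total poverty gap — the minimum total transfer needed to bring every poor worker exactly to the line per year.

Incomes under z: €5,800, €6,000, €11,800, €12,000, €12,200, €17,400 (q = 6 of N = 8).
Individual gaps: 24200−5800 = 18400; 24200−6000 = 18200; 24200−11800 = 12400; 24200−12000 = 12200; 24200−12200 = 12000; 24200−17400 = 6800.
Aggregate gap = €80,000.

€80,000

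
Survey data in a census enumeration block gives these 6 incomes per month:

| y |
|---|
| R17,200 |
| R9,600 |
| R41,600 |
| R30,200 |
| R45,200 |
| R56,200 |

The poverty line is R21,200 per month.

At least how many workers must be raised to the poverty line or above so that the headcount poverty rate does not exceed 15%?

2 of the 6 workers are poor, so H = 2/6 = 0.333.
A headcount ratio of at most 15% allows at most ⌊0.15 × 6⌋ = 0 poor workers.
So at least 2 − 0 = 2 must be lifted.

2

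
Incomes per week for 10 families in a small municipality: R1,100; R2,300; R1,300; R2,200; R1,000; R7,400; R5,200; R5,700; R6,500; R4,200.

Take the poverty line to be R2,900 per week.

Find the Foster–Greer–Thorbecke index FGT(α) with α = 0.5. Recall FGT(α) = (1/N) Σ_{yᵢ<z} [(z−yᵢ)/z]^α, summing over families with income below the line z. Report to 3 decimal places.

Poor units: R1,000, R1,100, R1,300, R2,200, R2,300 (q = 5 of N = 10).
Normalized shortfalls: (2900−1000)/2900 = 0.6552; (2900−1100)/2900 = 0.6207; (2900−1300)/2900 = 0.5517; (2900−2200)/2900 = 0.2414; (2900−2300)/2900 = 0.2069.
Raised to α = 0.5: 0.80943; 0.78784; 0.74278; 0.49130; 0.45486.
Sum = 3.286210; FGT(0.5) = 3.286210 / 10 = 0.329.

0.329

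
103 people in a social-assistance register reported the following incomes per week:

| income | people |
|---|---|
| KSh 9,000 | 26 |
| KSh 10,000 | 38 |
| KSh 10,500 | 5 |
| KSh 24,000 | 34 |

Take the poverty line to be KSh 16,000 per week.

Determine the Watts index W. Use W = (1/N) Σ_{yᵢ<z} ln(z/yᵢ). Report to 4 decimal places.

0.3391

Poor units: 26×KSh 9,000, 38×KSh 10,000, 5×KSh 10,500 (q = 69 of N = 103).
Log gaps: ln(16000/9000) = 0.5754 (×26); ln(16000/10000) = 0.4700 (×38); ln(16000/10500) = 0.4212 (×5).
W = 34.925673 / 103 = 0.3391.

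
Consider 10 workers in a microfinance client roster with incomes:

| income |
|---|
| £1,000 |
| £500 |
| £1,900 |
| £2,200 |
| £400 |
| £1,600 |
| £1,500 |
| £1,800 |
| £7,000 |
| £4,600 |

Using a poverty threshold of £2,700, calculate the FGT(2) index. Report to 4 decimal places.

0.2383

Below z: £400, £500, £1,000, £1,500, £1,600, £1,800, £1,900, £2,200 (q = 8 of N = 10).
Shortfall ratios: (2700−400)/2700 = 0.8519; (2700−500)/2700 = 0.8148; (2700−1000)/2700 = 0.6296; (2700−1500)/2700 = 0.4444; (2700−1600)/2700 = 0.4074; (2700−1800)/2700 = 0.3333; (2700−1900)/2700 = 0.2963; (2700−2200)/2700 = 0.1852.
Squared: 0.7257; 0.6639; 0.3964; 0.1975; 0.1660; 0.1111; 0.0878; 0.0343.
Sum = 2.382716; P₂ = 2.382716 / 10 = 0.2383.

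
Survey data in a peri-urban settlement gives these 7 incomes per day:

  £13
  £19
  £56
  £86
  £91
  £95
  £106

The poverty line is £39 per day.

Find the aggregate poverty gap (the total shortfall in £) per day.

Below z: £13, £19 (q = 2 of N = 7).
Individual gaps: 39−13 = 26; 39−19 = 20.
Aggregate gap = £46.

£46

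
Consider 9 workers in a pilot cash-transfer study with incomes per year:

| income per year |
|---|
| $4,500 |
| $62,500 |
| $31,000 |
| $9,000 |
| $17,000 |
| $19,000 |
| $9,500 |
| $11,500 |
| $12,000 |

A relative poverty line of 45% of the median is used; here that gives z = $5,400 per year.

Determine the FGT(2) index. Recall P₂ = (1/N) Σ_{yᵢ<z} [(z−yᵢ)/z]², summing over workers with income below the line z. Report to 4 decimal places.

0.0031

Below the line: $4,500 (q = 1 of N = 9).
Relative gaps: (5400−4500)/5400 = 0.1667.
Squared: 0.0278.
Sum = 0.027778; P₂ = 0.027778 / 9 = 0.0031.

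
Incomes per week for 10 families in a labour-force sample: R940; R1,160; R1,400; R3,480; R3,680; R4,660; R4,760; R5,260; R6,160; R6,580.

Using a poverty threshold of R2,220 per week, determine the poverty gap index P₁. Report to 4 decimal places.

0.1423

Incomes under z: R940, R1,160, R1,400 (q = 3 of N = 10).
Shortfall ratios: (2220−940)/2220 = 0.5766; (2220−1160)/2220 = 0.4775; (2220−1400)/2220 = 0.3694.
Sum of shortfalls = 1.423423; P₁ averages over all N: 1.423423 / 10 = 0.1423.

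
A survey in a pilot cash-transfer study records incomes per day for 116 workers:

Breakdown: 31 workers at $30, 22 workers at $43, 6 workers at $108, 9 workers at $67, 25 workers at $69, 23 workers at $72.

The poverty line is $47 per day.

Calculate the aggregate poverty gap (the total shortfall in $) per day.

$615

Incomes under z: 31×$30, 22×$43 (q = 53 of N = 116).
Individual gaps: 31×(47−30) = 527; 22×(47−43) = 88.
Aggregate gap = $615.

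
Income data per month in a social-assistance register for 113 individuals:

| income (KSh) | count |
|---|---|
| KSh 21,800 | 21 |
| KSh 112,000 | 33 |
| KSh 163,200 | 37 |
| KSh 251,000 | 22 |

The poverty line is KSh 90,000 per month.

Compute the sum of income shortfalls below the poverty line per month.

Incomes under z: 21×KSh 21,800 (q = 21 of N = 113).
Individual gaps: 21×(90000−21800) = 1432200.
Aggregate gap = KSh 1,432,200.

KSh 1,432,200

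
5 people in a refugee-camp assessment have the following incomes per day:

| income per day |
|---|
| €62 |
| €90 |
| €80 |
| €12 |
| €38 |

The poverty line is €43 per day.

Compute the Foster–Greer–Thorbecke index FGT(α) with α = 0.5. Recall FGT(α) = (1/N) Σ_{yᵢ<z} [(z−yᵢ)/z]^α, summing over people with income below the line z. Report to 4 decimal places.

0.2380

Below the line: €12, €38 (q = 2 of N = 5).
Relative gaps: (43−12)/43 = 0.7209; (43−38)/43 = 0.1163.
Raised to α = 0.5: 0.84908; 0.34100.
Sum = 1.190073; FGT(0.5) = 1.190073 / 5 = 0.2380.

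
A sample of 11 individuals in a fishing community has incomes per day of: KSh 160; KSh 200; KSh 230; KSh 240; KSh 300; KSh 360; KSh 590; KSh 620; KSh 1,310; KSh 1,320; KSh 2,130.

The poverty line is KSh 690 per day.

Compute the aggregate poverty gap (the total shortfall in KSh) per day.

Below z: KSh 160, KSh 200, KSh 230, KSh 240, KSh 300, KSh 360, KSh 590, KSh 620 (q = 8 of N = 11).
Individual gaps: 690−160 = 530; 690−200 = 490; 690−230 = 460; 690−240 = 450; 690−300 = 390; 690−360 = 330; 690−590 = 100; 690−620 = 70.
Aggregate gap = KSh 2,820.

KSh 2,820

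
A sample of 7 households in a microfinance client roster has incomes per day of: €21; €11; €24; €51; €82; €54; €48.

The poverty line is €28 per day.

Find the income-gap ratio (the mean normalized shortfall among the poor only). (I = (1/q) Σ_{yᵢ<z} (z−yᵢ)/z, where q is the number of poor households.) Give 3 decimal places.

0.333

Incomes under z: €11, €21, €24 (q = 3 of N = 7).
Shortfall ratios (z−y)/z: 0.6071, 0.2500, 0.1429; sum = 1.000000.
The income-gap ratio divides by q (the poor only): 1.000000 / 3 = 0.333.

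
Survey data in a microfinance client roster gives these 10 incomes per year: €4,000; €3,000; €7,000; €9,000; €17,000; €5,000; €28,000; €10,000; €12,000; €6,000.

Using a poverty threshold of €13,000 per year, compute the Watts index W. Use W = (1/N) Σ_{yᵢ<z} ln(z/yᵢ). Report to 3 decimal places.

0.570

Below the line: €3,000, €4,000, €5,000, €6,000, €7,000, €9,000, €10,000, €12,000 (q = 8 of N = 10).
Log gaps: ln(13000/3000) = 1.4663; ln(13000/4000) = 1.1787; ln(13000/5000) = 0.9555; ln(13000/6000) = 0.7732; ln(13000/7000) = 0.6190; ln(13000/9000) = 0.3677; ln(13000/10000) = 0.2624; ln(13000/12000) = 0.0800.
W = 5.702864 / 10 = 0.570.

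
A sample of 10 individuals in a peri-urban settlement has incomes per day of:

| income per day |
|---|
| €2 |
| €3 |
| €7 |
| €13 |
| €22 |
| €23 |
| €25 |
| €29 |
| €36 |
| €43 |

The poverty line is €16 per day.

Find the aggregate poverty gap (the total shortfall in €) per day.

€39

Poor units: €2, €3, €7, €13 (q = 4 of N = 10).
Individual gaps: 16−2 = 14; 16−3 = 13; 16−7 = 9; 16−13 = 3.
Aggregate gap = €39.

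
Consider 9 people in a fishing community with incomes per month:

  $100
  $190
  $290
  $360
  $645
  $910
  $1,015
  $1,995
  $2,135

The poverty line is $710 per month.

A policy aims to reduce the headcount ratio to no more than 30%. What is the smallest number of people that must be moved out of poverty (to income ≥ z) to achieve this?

3

Currently q = 5 of N = 9 are below the line (H = 0.556).
A headcount ratio of at most 30% allows at most ⌊0.30 × 9⌋ = 2 poor people.
So at least 5 − 2 = 3 must be lifted.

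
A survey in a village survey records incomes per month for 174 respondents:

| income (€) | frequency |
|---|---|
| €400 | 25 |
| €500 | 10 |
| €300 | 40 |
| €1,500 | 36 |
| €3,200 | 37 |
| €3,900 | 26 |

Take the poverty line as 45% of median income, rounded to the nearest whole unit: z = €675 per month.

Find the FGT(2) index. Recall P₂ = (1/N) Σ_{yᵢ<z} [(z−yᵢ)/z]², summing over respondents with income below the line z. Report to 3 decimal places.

0.099

Poor units: 40×€300, 25×€400, 10×€500 (q = 75 of N = 174).
Gap ratios (z−y)/z: (675−300)/675 = 0.5556 (×40); (675−400)/675 = 0.4074 (×25); (675−500)/675 = 0.2593 (×10).
Squared: 0.3086 (×40); 0.1660 (×25); 0.0672 (×10).
Sum = 17.167353; P₂ = 17.167353 / 174 = 0.099.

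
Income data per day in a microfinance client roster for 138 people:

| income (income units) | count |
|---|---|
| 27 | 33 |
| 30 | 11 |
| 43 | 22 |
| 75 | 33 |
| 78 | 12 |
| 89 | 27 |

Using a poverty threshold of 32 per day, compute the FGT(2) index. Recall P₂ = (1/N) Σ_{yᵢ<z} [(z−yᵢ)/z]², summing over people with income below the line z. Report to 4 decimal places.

Below the line: 33×27, 11×30 (q = 44 of N = 138).
Shortfall ratios: (32−27)/32 = 0.1562 (×33); (32−30)/32 = 0.0625 (×11).
Squared: 0.0244 (×33); 0.0039 (×11).
Sum = 0.848633; P₂ = 0.848633 / 138 = 0.0061.

0.0061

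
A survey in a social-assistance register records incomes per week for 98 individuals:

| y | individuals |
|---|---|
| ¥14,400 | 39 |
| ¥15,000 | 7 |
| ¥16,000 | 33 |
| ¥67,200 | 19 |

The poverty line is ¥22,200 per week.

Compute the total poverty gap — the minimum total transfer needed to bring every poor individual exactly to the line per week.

¥559,200

Below the line: 39×¥14,400, 7×¥15,000, 33×¥16,000 (q = 79 of N = 98).
Individual gaps: 39×(22200−14400) = 304200; 7×(22200−15000) = 50400; 33×(22200−16000) = 204600.
Aggregate gap = ¥559,200.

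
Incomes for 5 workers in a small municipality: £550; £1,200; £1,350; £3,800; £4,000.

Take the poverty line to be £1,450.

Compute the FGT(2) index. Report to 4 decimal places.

0.0839

Incomes under z: £550, £1,200, £1,350 (q = 3 of N = 5).
Relative gaps: (1450−550)/1450 = 0.6207; (1450−1200)/1450 = 0.1724; (1450−1350)/1450 = 0.0690.
Squared: 0.3853; 0.0297; 0.0048.
Sum = 0.419738; P₂ = 0.419738 / 5 = 0.0839.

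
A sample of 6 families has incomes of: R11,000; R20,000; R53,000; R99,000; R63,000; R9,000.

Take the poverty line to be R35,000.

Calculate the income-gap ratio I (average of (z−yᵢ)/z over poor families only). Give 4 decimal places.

0.6190

Below z: R9,000, R11,000, R20,000 (q = 3 of N = 6).
Shortfall ratios (z−y)/z: 0.7429, 0.6857, 0.4286; sum = 1.857143.
The income-gap ratio divides by q (the poor only): 1.857143 / 3 = 0.6190.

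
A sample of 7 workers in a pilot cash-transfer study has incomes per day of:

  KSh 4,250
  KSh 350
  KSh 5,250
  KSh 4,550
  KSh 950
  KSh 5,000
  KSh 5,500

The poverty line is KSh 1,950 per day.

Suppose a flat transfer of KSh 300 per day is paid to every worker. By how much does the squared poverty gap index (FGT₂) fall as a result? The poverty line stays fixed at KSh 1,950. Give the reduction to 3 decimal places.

Before: below the line — KSh 350, KSh 950; squared poverty gap index (FGT₂) = 0.13375.
After the KSh 300 transfer: below the line — KSh 650, KSh 1,250; squared poverty gap index (FGT₂) = 0.08190.
Reduction = 0.13375 − 0.08190 = 0.052.

0.052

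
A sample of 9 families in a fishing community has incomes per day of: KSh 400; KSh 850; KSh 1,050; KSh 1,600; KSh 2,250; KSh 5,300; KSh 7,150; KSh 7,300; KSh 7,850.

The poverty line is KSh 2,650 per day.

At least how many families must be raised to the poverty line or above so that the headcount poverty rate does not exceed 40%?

5 of the 9 families are poor, so H = 5/9 = 0.556.
A headcount ratio of at most 40% allows at most ⌊0.40 × 9⌋ = 3 poor families.
So at least 5 − 3 = 2 must be lifted.

2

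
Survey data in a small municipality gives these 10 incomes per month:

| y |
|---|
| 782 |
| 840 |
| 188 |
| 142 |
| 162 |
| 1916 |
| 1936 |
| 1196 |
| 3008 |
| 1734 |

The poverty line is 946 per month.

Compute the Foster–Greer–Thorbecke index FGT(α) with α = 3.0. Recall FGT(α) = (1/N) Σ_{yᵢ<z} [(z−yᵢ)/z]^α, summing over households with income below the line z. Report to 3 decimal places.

Below the line: 142, 162, 188, 782, 840 (q = 5 of N = 10).
Relative gaps: (946−142)/946 = 0.8499; (946−162)/946 = 0.8288; (946−188)/946 = 0.8013; (946−782)/946 = 0.1734; (946−840)/946 = 0.1121.
Raised to α = 3.0: 0.61390; 0.56921; 0.51444; 0.00521; 0.00141.
Sum = 1.704165; FGT(3.0) = 1.704165 / 10 = 0.170.

0.170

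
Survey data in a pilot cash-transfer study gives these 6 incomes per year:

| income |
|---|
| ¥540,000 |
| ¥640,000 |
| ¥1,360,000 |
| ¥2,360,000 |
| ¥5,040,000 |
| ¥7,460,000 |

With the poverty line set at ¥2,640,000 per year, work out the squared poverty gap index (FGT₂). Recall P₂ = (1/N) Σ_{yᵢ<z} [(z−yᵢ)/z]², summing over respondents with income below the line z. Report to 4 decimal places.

Below z: ¥540,000, ¥640,000, ¥1,360,000, ¥2,360,000 (q = 4 of N = 6).
Relative gaps: (2640000−540000)/2640000 = 0.7955; (2640000−640000)/2640000 = 0.7576; (2640000−1360000)/2640000 = 0.4848; (2640000−2360000)/2640000 = 0.1061.
Squared: 0.6327; 0.5739; 0.2351; 0.0112.
Sum = 1.452996; P₂ = 1.452996 / 6 = 0.2422.

0.2422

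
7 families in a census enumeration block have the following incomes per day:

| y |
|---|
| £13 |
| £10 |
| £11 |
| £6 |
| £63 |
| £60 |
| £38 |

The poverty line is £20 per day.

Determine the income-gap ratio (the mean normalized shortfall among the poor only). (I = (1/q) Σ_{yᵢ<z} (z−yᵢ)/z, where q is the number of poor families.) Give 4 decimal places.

0.5000

Incomes under z: £6, £10, £11, £13 (q = 4 of N = 7).
Relative gaps: 0.7000, 0.5000, 0.4500, 0.3500; sum = 2.000000.
I averages over the q = 4 poor units only: 2.000000 / 4 = 0.5000.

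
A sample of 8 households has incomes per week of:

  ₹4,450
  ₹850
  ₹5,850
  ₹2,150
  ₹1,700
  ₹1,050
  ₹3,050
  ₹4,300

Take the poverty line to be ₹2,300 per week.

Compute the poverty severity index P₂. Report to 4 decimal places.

0.0956

Below z: ₹850, ₹1,050, ₹1,700, ₹2,150 (q = 4 of N = 8).
Gap ratios (z−y)/z: (2300−850)/2300 = 0.6304; (2300−1050)/2300 = 0.5435; (2300−1700)/2300 = 0.2609; (2300−2150)/2300 = 0.0652.
Squared: 0.3974; 0.2954; 0.0681; 0.0043.
Sum = 0.765123; P₂ = 0.765123 / 8 = 0.0956.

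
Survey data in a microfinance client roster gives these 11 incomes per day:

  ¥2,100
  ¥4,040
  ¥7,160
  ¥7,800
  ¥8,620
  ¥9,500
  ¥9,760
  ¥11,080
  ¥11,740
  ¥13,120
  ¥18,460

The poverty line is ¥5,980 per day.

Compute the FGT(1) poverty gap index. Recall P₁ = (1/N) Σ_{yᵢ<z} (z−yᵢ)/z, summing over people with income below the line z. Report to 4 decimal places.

0.0885

Poor units: ¥2,100, ¥4,040 (q = 2 of N = 11).
Relative gaps: (5980−2100)/5980 = 0.6488; (5980−4040)/5980 = 0.3244.
Σ = 0.973244. Dividing by the full population N = 11 gives P₁ = 0.0885.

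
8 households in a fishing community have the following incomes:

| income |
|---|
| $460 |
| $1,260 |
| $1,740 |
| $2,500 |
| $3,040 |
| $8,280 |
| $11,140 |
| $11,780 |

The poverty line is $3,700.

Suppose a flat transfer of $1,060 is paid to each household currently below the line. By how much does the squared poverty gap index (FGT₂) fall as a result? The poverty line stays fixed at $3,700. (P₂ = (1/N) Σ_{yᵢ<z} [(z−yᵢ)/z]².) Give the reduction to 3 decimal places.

0.134

Before: below the line — $460, $1,260, $1,740, $2,500, $3,040; squared poverty gap index (FGT₂) = 0.20241.
After the $1,060 transfer: below the line — $1,520, $2,320, $2,800, $3,560; squared poverty gap index (FGT₂) = 0.06836.
Reduction = 0.20241 − 0.06836 = 0.134.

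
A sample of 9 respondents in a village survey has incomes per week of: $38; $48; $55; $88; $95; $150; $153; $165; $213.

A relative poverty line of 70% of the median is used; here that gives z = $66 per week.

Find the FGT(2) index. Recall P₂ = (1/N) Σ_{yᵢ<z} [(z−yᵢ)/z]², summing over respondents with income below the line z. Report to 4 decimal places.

Incomes under z: $38, $48, $55 (q = 3 of N = 9).
Normalized shortfalls: (66−38)/66 = 0.4242; (66−48)/66 = 0.2727; (66−55)/66 = 0.1667.
Squared: 0.1800; 0.0744; 0.0278.
Sum = 0.282140; P₂ = 0.282140 / 9 = 0.0313.

0.0313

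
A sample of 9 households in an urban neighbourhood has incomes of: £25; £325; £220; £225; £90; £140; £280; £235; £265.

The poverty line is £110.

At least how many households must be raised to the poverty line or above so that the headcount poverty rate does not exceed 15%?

1

2 of the 9 households are poor, so H = 2/9 = 0.222.
A headcount ratio of at most 15% allows at most ⌊0.15 × 9⌋ = 1 poor households.
So at least 2 − 1 = 1 must be lifted.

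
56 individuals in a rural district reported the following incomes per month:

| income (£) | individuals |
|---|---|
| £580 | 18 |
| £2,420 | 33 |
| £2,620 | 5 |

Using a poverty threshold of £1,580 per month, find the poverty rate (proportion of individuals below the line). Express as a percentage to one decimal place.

18 of the 56 individuals have income below £1,580.
H = 18/56 = 32.1%.

32.1%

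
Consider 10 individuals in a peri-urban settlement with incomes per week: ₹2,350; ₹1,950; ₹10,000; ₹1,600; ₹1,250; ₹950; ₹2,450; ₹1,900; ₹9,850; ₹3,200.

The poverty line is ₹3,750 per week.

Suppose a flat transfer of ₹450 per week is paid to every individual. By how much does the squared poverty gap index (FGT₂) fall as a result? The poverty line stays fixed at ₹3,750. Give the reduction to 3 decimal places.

0.080

Before: below the line — ₹950, ₹1,250, ₹1,600, ₹1,900, ₹1,950, ₹2,350, ₹2,450, ₹3,200; squared poverty gap index (FGT₂) = 0.20855.
After the ₹450 transfer: below the line — ₹1,400, ₹1,700, ₹2,050, ₹2,350, ₹2,400, ₹2,800, ₹2,900, ₹3,650; squared poverty gap index (FGT₂) = 0.12823.
Reduction = 0.20855 − 0.12823 = 0.080.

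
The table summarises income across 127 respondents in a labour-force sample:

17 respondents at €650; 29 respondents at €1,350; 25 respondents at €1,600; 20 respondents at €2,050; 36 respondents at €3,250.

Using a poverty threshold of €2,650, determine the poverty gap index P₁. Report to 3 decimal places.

0.327

Incomes under z: 17×€650, 29×€1,350, 25×€1,600, 20×€2,050 (q = 91 of N = 127).
Normalized shortfalls: (2650−650)/2650 = 0.7547 (×17); (2650−1350)/2650 = 0.4906 (×29); (2650−1600)/2650 = 0.3962 (×25); (2650−2050)/2650 = 0.2264 (×20).
Sum of shortfalls = 41.490566; P₁ averages over all N: 41.490566 / 127 = 0.327.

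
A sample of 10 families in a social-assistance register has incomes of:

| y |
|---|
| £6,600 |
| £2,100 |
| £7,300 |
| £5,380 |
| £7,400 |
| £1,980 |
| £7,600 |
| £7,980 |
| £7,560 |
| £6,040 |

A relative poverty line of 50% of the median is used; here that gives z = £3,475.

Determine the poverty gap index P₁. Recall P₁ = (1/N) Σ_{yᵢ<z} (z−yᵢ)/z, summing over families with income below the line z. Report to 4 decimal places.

0.0826

Below the line: £1,980, £2,100 (q = 2 of N = 10).
Gap ratios (z−y)/z: (3475−1980)/3475 = 0.4302; (3475−2100)/3475 = 0.3957.
Σ = 0.825899. Dividing by the full population N = 10 gives P₁ = 0.0826.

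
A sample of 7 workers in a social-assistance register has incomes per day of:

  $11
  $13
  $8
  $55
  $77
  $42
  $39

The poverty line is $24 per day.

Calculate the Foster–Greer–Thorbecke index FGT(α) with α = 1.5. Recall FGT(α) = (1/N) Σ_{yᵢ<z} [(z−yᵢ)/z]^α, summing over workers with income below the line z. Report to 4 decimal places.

0.1790

Poor units: $8, $11, $13 (q = 3 of N = 7).
Shortfall ratios: (24−8)/24 = 0.6667; (24−11)/24 = 0.5417; (24−13)/24 = 0.4583.
Raised to α = 1.5: 0.54433; 0.39866; 0.31029.
Sum = 1.253280; FGT(1.5) = 1.253280 / 7 = 0.1790.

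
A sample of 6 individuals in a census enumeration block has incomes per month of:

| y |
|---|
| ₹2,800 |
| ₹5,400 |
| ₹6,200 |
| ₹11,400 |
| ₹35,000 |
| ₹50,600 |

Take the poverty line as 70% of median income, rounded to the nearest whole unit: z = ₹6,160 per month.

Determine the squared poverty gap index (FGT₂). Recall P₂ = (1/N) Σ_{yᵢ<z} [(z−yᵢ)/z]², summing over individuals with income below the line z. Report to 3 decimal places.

0.052

Below the line: ₹2,800, ₹5,400 (q = 2 of N = 6).
Normalized shortfalls: (6160−2800)/6160 = 0.5455; (6160−5400)/6160 = 0.1234.
Squared: 0.2975; 0.0152.
Sum = 0.312742; P₂ = 0.312742 / 6 = 0.052.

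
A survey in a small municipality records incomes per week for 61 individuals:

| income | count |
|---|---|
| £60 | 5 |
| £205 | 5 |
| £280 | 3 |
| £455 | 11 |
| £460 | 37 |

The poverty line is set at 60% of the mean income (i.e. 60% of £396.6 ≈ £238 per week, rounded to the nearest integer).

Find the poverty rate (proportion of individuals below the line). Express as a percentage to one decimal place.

10 of the 61 individuals have income below £238.
H = 10/61 = 16.4%.

16.4%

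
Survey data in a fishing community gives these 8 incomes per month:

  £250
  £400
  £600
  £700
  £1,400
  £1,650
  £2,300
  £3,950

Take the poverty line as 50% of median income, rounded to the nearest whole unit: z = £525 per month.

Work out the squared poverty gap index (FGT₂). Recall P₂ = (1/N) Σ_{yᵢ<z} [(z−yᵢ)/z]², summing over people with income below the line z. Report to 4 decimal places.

Poor units: £250, £400 (q = 2 of N = 8).
Gap ratios (z−y)/z: (525−250)/525 = 0.5238; (525−400)/525 = 0.2381.
Squared: 0.2744; 0.0567.
Sum = 0.331066; P₂ = 0.331066 / 8 = 0.0414.

0.0414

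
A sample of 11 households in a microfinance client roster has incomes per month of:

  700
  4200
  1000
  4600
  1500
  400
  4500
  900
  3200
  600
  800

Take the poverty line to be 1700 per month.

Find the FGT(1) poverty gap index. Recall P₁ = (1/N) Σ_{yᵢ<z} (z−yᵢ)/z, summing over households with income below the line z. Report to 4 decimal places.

Poor units: 400, 600, 700, 800, 900, 1000, 1500 (q = 7 of N = 11).
Gap ratios (z−y)/z: (1700−400)/1700 = 0.7647; (1700−600)/1700 = 0.6471; (1700−700)/1700 = 0.5882; (1700−800)/1700 = 0.5294; (1700−900)/1700 = 0.4706; (1700−1000)/1700 = 0.4118; (1700−1500)/1700 = 0.1176.
Σ = 3.529412. Dividing by the full population N = 11 gives P₁ = 0.3209.

0.3209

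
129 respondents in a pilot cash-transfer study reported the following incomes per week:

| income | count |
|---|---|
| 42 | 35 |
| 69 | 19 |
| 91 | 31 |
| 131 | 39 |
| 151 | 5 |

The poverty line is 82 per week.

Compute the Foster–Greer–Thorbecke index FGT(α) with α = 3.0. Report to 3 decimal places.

Below the line: 35×42, 19×69 (q = 54 of N = 129).
Relative gaps: (82−42)/82 = 0.4878 (×35); (82−69)/82 = 0.1585 (×19).
Raised to α = 3.0: 0.11607 (×35); 0.00398 (×19).
Sum = 4.138330; FGT(3.0) = 4.138330 / 129 = 0.032.

0.032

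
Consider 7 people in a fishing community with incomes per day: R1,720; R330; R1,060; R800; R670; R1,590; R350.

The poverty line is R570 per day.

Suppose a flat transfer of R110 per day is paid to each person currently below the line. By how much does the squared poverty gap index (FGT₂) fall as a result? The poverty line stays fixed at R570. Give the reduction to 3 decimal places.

Before: below the line — R330, R350; squared poverty gap index (FGT₂) = 0.04661.
After the R110 transfer: below the line — R440, R460; squared poverty gap index (FGT₂) = 0.01275.
Reduction = 0.04661 − 0.01275 = 0.034.

0.034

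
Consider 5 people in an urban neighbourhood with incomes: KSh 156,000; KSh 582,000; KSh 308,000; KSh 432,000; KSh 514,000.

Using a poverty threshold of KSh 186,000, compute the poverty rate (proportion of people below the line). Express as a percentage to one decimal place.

1 of the 5 people have income below KSh 186,000.
H = 1/5 = 20.0%.

20.0%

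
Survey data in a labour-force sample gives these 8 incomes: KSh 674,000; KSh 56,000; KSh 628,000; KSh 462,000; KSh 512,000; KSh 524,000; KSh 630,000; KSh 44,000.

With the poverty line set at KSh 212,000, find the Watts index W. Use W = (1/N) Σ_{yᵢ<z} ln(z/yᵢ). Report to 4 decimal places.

Incomes under z: KSh 44,000, KSh 56,000 (q = 2 of N = 8).
Log gaps: ln(212000/44000) = 1.5724; ln(212000/56000) = 1.3312.
W = 2.903631 / 8 = 0.3630.

0.3630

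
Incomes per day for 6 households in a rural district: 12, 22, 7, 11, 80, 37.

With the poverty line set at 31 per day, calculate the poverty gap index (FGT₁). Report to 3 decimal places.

Incomes under z: 7, 11, 12, 22 (q = 4 of N = 6).
Normalized shortfalls: (31−7)/31 = 0.7742; (31−11)/31 = 0.6452; (31−12)/31 = 0.6129; (31−22)/31 = 0.2903.
Σ = 2.322581. Dividing by the full population N = 6 gives P₁ = 0.387.

0.387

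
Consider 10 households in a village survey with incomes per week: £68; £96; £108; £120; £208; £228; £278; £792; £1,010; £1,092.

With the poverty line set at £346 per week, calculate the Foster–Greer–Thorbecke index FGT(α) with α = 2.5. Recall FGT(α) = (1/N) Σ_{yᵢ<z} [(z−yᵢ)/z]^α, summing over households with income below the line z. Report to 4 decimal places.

Poor units: £68, £96, £108, £120, £208, £228, £278 (q = 7 of N = 10).
Relative gaps: (346−68)/346 = 0.8035; (346−96)/346 = 0.7225; (346−108)/346 = 0.6879; (346−120)/346 = 0.6532; (346−208)/346 = 0.3988; (346−228)/346 = 0.3410; (346−278)/346 = 0.1965.
Raised to α = 2.5: 0.57866; 0.44377; 0.39242; 0.34481; 0.10046; 0.06792; 0.01712.
Sum = 1.945170; FGT(2.5) = 1.945170 / 10 = 0.1945.

0.1945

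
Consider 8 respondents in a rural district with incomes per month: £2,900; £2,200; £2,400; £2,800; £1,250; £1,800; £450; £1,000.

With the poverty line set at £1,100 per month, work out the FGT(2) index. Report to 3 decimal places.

0.045

Poor units: £450, £1,000 (q = 2 of N = 8).
Gap ratios (z−y)/z: (1100−450)/1100 = 0.5909; (1100−1000)/1100 = 0.0909.
Squared: 0.3492; 0.0083.
Sum = 0.357438; P₂ = 0.357438 / 8 = 0.045.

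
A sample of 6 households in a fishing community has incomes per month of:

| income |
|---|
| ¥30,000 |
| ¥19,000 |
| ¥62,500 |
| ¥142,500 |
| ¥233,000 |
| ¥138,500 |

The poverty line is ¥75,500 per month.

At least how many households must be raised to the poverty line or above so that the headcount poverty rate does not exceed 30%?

Currently q = 3 of N = 6 are below the line (H = 0.500).
A headcount ratio of at most 30% allows at most ⌊0.30 × 6⌋ = 1 poor households.
So at least 3 − 1 = 2 must be lifted.

2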